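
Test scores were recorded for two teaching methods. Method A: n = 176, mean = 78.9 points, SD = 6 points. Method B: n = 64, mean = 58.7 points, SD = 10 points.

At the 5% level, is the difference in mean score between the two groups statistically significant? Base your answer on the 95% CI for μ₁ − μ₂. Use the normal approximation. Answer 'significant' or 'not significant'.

Standard errors of each mean: 6/√176 = 0.4523 and 10/√64 = 1.2500.
SE(x̄₁ − x̄₂) = √(0.4523² + 1.2500²) = 1.3293 for independent samples with unequal variances.
With z* = 1.960, the margin is 1.960 × 1.3293 = 2.6054.
x̄₁ − x̄₂ = 78.9 − 58.7 = 20.2000; the interval is 20.2000 ± 2.6054 = (17.5946, 22.8054).
The interval (17.5946, 22.8054) does not contain 0, so the difference is significant.

significant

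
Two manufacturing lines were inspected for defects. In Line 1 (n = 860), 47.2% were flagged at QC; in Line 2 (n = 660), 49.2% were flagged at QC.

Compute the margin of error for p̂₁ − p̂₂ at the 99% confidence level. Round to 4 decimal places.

0.0666

SE₁ = √(p̂₁(1−p̂₁)/n₁) = √(0.4720·0.5280/860) = 0.01702; SE₂ = √(0.4920·0.5080/660) = 0.01946.
Independent samples: SE of the difference = √(SE₁² + SE₂²) = √(0.0002896804 + 0.0003786916) = 0.02585.
z* for 99% confidence is 2.576, so the margin of error is 2.576 × 0.02585 = 0.06659.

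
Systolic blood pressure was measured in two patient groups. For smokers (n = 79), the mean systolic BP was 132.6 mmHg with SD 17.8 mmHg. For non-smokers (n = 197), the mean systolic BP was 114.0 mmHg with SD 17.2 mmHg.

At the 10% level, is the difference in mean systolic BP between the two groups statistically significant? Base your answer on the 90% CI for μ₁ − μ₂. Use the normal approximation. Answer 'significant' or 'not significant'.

SE₁ = s₁/√n₁ = 17.8/√79 = 2.0027; SE₂ = 17.2/√197 = 1.2254.
Independent samples, unequal variances: SE_diff = √(SE₁² + SE₂²) = √(4.01080729 + 1.50160516) = 2.3479.
z* = 1.645, so margin of error = 1.645 × 2.3479 = 3.8623.
Difference in means = 132.6 − 114.0 = 18.6000.
18.6000 ± 3.8623 → (14.7377, 22.4623).
The interval (14.7377, 22.4623) does not contain 0, so the difference is significant.

significant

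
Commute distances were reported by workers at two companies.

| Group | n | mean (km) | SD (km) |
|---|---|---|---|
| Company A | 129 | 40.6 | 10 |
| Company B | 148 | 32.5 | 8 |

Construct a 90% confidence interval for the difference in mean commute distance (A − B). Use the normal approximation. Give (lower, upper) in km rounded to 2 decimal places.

(6.29, 9.91)

Per-group SEs: s₁/√n₁ = 10/√129 = 0.8805, s₂/√n₂ = 8/√148 = 0.6576.
Unpooled SE of the difference: √(0.77528025 + 0.43243776) = 1.0990.
Margin of error = z* · SE = 1.645 × 1.0990 = 1.8079.
x̄₁ − x̄₂ = 40.6 − 32.5 = 8.1000.
CI: 8.1000 ± 1.8079 = (6.29, 9.91).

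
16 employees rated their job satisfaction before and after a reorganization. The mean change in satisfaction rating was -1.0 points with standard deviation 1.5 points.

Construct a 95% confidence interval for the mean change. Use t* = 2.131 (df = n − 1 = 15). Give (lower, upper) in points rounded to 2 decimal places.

Paired design: SE = s_d/√n = 1.5/√16 = 0.3750.
t* = 2.131; margin of error = 2.131 × 0.3750 = 0.7991.
-1.0 ± 0.7991 → (-1.80, -0.20).

(-1.80, -0.20)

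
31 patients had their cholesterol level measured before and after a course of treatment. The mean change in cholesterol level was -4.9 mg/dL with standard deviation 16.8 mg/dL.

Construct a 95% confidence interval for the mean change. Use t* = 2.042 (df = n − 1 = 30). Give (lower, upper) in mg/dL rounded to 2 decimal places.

(-11.06, 1.26)

Paired design: SE = s_d/√n = 16.8/√31 = 3.0174.
t* = 2.042; margin of error = 2.042 × 3.0174 = 6.1615.
-4.9 ± 6.1615 → (-11.06, 1.26).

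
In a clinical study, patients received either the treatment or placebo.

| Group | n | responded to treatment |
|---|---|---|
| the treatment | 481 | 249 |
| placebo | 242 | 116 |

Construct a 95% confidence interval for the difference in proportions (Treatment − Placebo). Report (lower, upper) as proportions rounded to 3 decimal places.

p̂₁ = 249/481 = 0.5177 and p̂₂ = 116/242 = 0.4793.
SE₁ = √(p̂₁(1−p̂₁)/n₁) = √(0.5177·0.4823/481) = 0.02278; SE₂ = √(0.4793·0.5207/242) = 0.03211.
Independent samples: SE of the difference = √(SE₁² + SE₂²) = √(0.0005189284 + 0.0010310521) = 0.03937.
z* for 95% confidence is 1.960, so the margin of error is 1.960 × 0.03937 = 0.07717.
Point estimate p̂₁ − p̂₂ = 0.5177 − 0.4793 = 0.0384.
0.0384 ± 0.07717 → (-0.039, 0.116).

(-0.039, 0.116)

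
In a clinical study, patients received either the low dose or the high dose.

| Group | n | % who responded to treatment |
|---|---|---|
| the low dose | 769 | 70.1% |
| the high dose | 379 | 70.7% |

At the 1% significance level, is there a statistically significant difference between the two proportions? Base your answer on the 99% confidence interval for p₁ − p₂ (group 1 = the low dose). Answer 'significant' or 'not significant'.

SE₁ = √(p̂₁(1−p̂₁)/n₁) = √(0.7010·0.2990/769) = 0.01651; SE₂ = √(0.7070·0.2930/379) = 0.02338.
Independent samples: SE of the difference = √(SE₁² + SE₂²) = √(0.0002725801 + 0.0005466244) = 0.02862.
z* for 99% confidence is 2.576, so the margin of error is 2.576 × 0.02862 = 0.07373.
Point estimate p̂₁ − p̂₂ = 0.7010 − 0.7070 = -0.0060.
-0.0060 ± 0.07373 → (-0.07973, 0.06773).
The interval (-0.07973, 0.06773) contains 0, so the difference is not significant.

not significant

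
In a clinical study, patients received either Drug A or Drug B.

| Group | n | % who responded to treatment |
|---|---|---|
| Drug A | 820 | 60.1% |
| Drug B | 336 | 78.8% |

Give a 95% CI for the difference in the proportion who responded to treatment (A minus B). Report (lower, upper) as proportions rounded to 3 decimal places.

Each SE is √(p̂(1−p̂)/n): √(0.6010·0.3990/820) = 0.01710 and √(0.7880·0.2120/336) = 0.02230.
SE(p̂₁ − p̂₂) = √(SE₁² + SE₂²) = √(0.00029241 + 0.00049729) = 0.02810, since the two samples are independent.
At 95% confidence z* = 1.960; margin = 1.960 × 0.02810 = 0.05508.
The difference is 0.6010 − 0.7880 = -0.1870, so the interval is -0.1870 ± 0.05508 = (-0.242, -0.132).

(-0.242, -0.132)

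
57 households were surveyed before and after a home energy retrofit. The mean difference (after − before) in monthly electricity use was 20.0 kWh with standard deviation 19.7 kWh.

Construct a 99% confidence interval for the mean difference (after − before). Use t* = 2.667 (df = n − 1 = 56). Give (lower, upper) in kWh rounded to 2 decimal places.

(13.04, 26.96)

Paired design: SE = s_d/√n = 19.7/√57 = 2.6093.
t* = 2.667; margin of error = 2.667 × 2.6093 = 6.9590.
20.0 ± 6.9590 → (13.04, 26.96).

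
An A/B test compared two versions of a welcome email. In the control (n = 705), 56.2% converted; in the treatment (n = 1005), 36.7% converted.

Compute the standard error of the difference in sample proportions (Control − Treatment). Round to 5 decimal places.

0.02409

Each SE is √(p̂(1−p̂)/n): √(0.5620·0.4380/705) = 0.01869 and √(0.3670·0.6330/1005) = 0.01520.
SE(p̂₁ − p̂₂) = √(SE₁² + SE₂²) = √(0.0003493161 + 0.00023104) = 0.02409, since the two samples are independent.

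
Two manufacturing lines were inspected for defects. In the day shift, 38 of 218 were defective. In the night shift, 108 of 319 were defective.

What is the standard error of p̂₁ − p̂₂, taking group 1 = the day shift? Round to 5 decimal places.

0.03691

p̂₁ = 38/218 = 0.1743 and p̂₂ = 108/319 = 0.3386.
SE₁ = √(p̂₁(1−p̂₁)/n₁) = √(0.1743·0.8257/218) = 0.02569; SE₂ = √(0.3386·0.6614/319) = 0.02650.
Independent samples: SE of the difference = √(SE₁² + SE₂²) = √(0.0006599761 + 0.00070225) = 0.03691.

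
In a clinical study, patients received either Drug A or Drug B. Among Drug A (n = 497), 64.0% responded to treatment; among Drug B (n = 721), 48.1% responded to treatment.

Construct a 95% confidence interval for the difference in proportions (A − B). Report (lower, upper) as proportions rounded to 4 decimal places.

(0.1032, 0.2148)

SE₁ = √(p̂₁(1−p̂₁)/n₁) = √(0.6400·0.3600/497) = 0.02153; SE₂ = √(0.4810·0.5190/721) = 0.01861.
Independent samples: SE of the difference = √(SE₁² + SE₂²) = √(0.0004635409 + 0.0003463321) = 0.02846.
z* for 95% confidence is 1.960, so the margin of error is 1.960 × 0.02846 = 0.05578.
Point estimate p̂₁ − p̂₂ = 0.6400 − 0.4810 = 0.1590.
0.1590 ± 0.05578 → (0.1032, 0.2148).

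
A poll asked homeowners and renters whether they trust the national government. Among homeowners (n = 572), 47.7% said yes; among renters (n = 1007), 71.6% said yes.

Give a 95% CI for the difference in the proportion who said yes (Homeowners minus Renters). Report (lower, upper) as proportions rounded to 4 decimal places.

(-0.2885, -0.1895)

SE₁ = √(p̂₁(1−p̂₁)/n₁) = √(0.4770·0.5230/572) = 0.02088; SE₂ = √(0.7160·0.2840/1007) = 0.01421.
Independent samples: SE of the difference = √(SE₁² + SE₂²) = √(0.0004359744 + 0.0002019241) = 0.02526.
z* for 95% confidence is 1.960, so the margin of error is 1.960 × 0.02526 = 0.04951.
Point estimate p̂₁ − p̂₂ = 0.4770 − 0.7160 = -0.2390.
-0.2390 ± 0.04951 → (-0.2885, -0.1895).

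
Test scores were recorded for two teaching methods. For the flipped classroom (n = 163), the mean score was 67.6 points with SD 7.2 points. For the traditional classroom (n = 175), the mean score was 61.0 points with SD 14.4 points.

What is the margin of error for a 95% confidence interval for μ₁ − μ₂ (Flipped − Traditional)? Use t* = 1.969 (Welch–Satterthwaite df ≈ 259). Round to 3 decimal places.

Per-group SEs: s₁/√n₁ = 7.2/√163 = 0.5639, s₂/√n₂ = 14.4/√175 = 1.0885.
Unpooled SE of the difference: √(0.31798321 + 1.18483225) = 1.2259.
Margin of error = t* · SE = 1.969 × 1.2259 = 2.4138.

2.414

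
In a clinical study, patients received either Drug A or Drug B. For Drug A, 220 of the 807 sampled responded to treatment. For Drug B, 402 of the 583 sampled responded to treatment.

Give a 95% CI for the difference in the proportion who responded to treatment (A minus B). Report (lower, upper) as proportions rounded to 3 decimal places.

(-0.465, -0.368)

Sample proportions: 220/807 = 0.2726, 402/583 = 0.6895.
Each SE is √(p̂(1−p̂)/n): √(0.2726·0.7274/807) = 0.01568 and √(0.6895·0.3105/583) = 0.01916.
SE(p̂₁ − p̂₂) = √(SE₁² + SE₂²) = √(0.0002458624 + 0.0003671056) = 0.02476, since the two samples are independent.
At 95% confidence z* = 1.960; margin = 1.960 × 0.02476 = 0.04853.
The difference is 0.2726 − 0.6895 = -0.4169, so the interval is -0.4169 ± 0.04853 = (-0.465, -0.368).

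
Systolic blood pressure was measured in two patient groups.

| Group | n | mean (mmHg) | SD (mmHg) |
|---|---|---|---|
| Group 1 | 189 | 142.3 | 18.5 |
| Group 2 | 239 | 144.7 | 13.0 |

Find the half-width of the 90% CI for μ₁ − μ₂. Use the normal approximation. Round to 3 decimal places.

2.610

Standard errors of each mean: 18.5/√189 = 1.3457 and 13.0/√239 = 0.8409.
SE(x̄₁ − x̄₂) = √(1.3457² + 0.8409²) = 1.5868 for independent samples with unequal variances.
With z* = 1.645, the margin is 1.645 × 1.5868 = 2.6103.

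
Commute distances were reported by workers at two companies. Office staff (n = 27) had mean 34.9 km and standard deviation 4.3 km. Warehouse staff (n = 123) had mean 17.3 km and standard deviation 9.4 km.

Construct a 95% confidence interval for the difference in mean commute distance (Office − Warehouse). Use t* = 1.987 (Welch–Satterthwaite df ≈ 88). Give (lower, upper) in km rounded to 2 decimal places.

SE₁ = s₁/√n₁ = 4.3/√27 = 0.8275; SE₂ = 9.4/√123 = 0.8476.
Independent samples, unequal variances: SE_diff = √(SE₁² + SE₂²) = √(0.68475625 + 0.71842576) = 1.1846.
t* = 1.987, so margin of error = 1.987 × 1.1846 = 2.3538.
Difference in means = 34.9 − 17.3 = 17.6000.
17.6000 ± 2.3538 → (15.25, 19.95).

(15.25, 19.95)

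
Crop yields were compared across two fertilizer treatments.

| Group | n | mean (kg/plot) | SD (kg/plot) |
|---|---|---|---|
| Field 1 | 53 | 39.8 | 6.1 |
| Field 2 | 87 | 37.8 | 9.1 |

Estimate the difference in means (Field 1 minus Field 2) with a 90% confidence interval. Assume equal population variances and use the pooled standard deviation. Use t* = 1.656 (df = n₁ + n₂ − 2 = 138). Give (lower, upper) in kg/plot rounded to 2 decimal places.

(-0.34, 4.34)

s_p = √[((n₁−1)s₁² + (n₂−1)s₂²)/(n₁+n₂−2)] = √[(52·6.1² + 86·9.1²)/138] = 8.1011.
SE = 8.1011·√(1/53 + 1/87) = 1.4116.
With t* = 1.656, margin = 1.656 × 1.4116 = 2.3376.
x̄₁ − x̄₂ = 39.8 − 37.8 = 2.0000; interval 2.0000 ± 2.3376 = (-0.34, 4.34).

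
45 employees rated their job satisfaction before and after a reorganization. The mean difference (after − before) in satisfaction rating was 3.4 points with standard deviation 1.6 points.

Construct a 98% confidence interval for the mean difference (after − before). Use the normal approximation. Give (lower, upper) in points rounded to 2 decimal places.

This is a matched-pairs design, so SE = s_d/√n = 1.6/√45 = 0.2385.
Margin = 2.326 × 0.2385 = 0.5548; the interval is 3.4 ± 0.5548 = (2.85, 3.95).

(2.85, 3.95)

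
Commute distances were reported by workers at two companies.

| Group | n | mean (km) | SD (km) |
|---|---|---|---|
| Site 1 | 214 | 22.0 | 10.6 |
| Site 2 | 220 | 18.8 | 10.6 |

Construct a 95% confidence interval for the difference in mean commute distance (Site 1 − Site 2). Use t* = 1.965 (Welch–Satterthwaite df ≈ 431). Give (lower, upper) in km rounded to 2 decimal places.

(1.20, 5.20)

SE₁ = s₁/√n₁ = 10.6/√214 = 0.7246; SE₂ = 10.6/√220 = 0.7147.
Independent samples, unequal variances: SE_diff = √(SE₁² + SE₂²) = √(0.52504516 + 0.51079609) = 1.0178.
t* = 1.965, so margin of error = 1.965 × 1.0178 = 2.0000.
Difference in means = 22.0 − 18.8 = 3.2000.
3.2000 ± 2.0000 → (1.20, 5.20).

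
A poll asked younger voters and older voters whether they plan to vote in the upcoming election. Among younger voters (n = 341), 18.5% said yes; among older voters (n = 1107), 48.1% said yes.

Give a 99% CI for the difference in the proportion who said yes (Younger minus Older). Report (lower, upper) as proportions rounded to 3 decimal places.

(-0.363, -0.229)

SE₁ = √(p̂₁(1−p̂₁)/n₁) = √(0.1850·0.8150/341) = 0.02103; SE₂ = √(0.4810·0.5190/1107) = 0.01502.
Independent samples: SE of the difference = √(SE₁² + SE₂²) = √(0.0004422609 + 0.0002256004) = 0.02584.
z* for 99% confidence is 2.576, so the margin of error is 2.576 × 0.02584 = 0.06656.
Point estimate p̂₁ − p̂₂ = 0.1850 − 0.4810 = -0.2960.
-0.2960 ± 0.06656 → (-0.363, -0.229).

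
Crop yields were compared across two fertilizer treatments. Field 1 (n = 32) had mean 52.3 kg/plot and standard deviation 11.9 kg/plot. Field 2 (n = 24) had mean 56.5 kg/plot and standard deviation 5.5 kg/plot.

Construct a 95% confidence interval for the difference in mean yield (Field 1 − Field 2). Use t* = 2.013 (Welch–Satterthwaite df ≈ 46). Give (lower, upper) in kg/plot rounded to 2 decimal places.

Per-group SEs: s₁/√n₁ = 11.9/√32 = 2.1036, s₂/√n₂ = 5.5/√24 = 1.1227.
Unpooled SE of the difference: √(4.42513296 + 1.26045529) = 2.3844.
Margin of error = t* · SE = 2.013 × 2.3844 = 4.7998.
x̄₁ − x̄₂ = 52.3 − 56.5 = -4.2000.
CI: -4.2000 ± 4.7998 = (-9.00, 0.60).

(-9.00, 0.60)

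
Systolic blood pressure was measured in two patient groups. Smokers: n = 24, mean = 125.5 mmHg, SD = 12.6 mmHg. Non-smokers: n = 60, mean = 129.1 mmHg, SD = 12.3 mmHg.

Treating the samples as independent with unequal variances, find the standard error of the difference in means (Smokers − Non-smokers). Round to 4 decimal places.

Standard errors of each mean: 12.6/√24 = 2.5720 and 12.3/√60 = 1.5879.
SE(x̄₁ − x̄₂) = √(2.5720² + 1.5879²) = 3.0227 for independent samples with unequal variances.

3.0227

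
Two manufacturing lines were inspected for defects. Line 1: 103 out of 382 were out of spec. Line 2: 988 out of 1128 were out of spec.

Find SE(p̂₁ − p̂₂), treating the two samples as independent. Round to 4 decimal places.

p̂₁ = 103/382 = 0.2696 and p̂₂ = 988/1128 = 0.8759.
SE₁ = √(p̂₁(1−p̂₁)/n₁) = √(0.2696·0.7304/382) = 0.02270; SE₂ = √(0.8759·0.1241/1128) = 0.00982.
Independent samples: SE of the difference = √(SE₁² + SE₂²) = √(0.00051529 + 0.0000964324) = 0.02473.

0.0247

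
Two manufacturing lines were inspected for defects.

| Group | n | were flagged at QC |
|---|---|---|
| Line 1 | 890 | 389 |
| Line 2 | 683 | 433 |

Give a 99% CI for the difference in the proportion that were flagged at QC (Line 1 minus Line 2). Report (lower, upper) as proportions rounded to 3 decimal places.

(-0.261, -0.133)

Sample proportions: 389/890 = 0.4371, 433/683 = 0.6340.
Each SE is √(p̂(1−p̂)/n): √(0.4371·0.5629/890) = 0.01663 and √(0.6340·0.3660/683) = 0.01843.
SE(p̂₁ − p̂₂) = √(SE₁² + SE₂²) = √(0.0002765569 + 0.0003396649) = 0.02482, since the two samples are independent.
At 99% confidence z* = 2.576; margin = 2.576 × 0.02482 = 0.06394.
The difference is 0.4371 − 0.6340 = -0.1969, so the interval is -0.1969 ± 0.06394 = (-0.261, -0.133).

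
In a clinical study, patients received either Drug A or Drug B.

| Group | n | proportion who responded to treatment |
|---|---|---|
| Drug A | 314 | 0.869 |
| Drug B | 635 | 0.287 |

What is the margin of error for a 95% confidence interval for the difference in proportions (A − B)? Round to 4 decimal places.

SE₁ = √(p̂₁(1−p̂₁)/n₁) = √(0.8690·0.1310/314) = 0.01904; SE₂ = √(0.2870·0.7130/635) = 0.01795.
Independent samples: SE of the difference = √(SE₁² + SE₂²) = √(0.0003625216 + 0.0003222025) = 0.02617.
z* for 95% confidence is 1.960, so the margin of error is 1.960 × 0.02617 = 0.05129.

0.0513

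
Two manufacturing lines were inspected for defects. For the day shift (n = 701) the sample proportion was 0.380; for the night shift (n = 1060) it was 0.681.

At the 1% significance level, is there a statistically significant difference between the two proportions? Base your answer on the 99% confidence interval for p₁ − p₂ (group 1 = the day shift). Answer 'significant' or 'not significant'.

Each SE is √(p̂(1−p̂)/n): √(0.3800·0.6200/701) = 0.01833 and √(0.6810·0.3190/1060) = 0.01432.
SE(p̂₁ − p̂₂) = √(SE₁² + SE₂²) = √(0.0003359889 + 0.0002050624) = 0.02326, since the two samples are independent.
At 99% confidence z* = 2.576; margin = 2.576 × 0.02326 = 0.05992.
The difference is 0.3800 − 0.6810 = -0.3010, so the interval is -0.3010 ± 0.05992 = (-0.36092, -0.24108).
The interval (-0.36092, -0.24108) does not contain 0, so the difference is significant.

significant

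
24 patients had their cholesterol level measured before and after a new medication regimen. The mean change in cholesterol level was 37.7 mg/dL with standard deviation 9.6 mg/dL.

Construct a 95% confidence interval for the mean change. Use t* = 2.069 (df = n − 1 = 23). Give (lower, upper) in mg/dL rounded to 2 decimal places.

Paired design: SE = s_d/√n = 9.6/√24 = 1.9596.
t* = 2.069; margin of error = 2.069 × 1.9596 = 4.0544.
37.7 ± 4.0544 → (33.65, 41.75).

(33.65, 41.75)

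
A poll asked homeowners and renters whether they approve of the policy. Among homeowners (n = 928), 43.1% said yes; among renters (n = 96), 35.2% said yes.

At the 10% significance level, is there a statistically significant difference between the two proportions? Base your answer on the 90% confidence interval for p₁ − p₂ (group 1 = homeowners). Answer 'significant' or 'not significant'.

The two standard errors are √(0.4310×0.5690/928) = 0.01626 and √(0.3520×0.6480/96) = 0.04874.
Because the samples are independent, SE_diff = √(0.01626² + 0.04874²) = 0.05138.
Using z* = 1.645 for 90%, ME = 1.645 × 0.05138 = 0.08452.
p̂₁ − p̂₂ = 0.0790; interval 0.0790 ± 0.08452 gives (-0.00552, 0.16352).
The interval (-0.00552, 0.16352) contains 0, so the difference is not significant.

not significant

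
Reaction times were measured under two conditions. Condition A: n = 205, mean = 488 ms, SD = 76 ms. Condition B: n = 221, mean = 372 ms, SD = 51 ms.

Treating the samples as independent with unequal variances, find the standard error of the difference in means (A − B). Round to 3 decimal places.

SE₁ = s₁/√n₁ = 76/√205 = 5.3081; SE₂ = 51/√221 = 3.4306.
Independent samples, unequal variances: SE_diff = √(SE₁² + SE₂²) = √(28.17592561 + 11.76901636) = 6.3202.

6.320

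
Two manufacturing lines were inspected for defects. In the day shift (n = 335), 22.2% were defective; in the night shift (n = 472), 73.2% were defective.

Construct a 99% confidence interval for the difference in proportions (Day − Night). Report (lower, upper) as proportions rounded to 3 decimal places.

(-0.589, -0.431)

Each SE is √(p̂(1−p̂)/n): √(0.2220·0.7780/335) = 0.02271 and √(0.7320·0.2680/472) = 0.02039.
SE(p̂₁ − p̂₂) = √(SE₁² + SE₂²) = √(0.0005157441 + 0.0004157521) = 0.03052, since the two samples are independent.
At 99% confidence z* = 2.576; margin = 2.576 × 0.03052 = 0.07862.
The difference is 0.2220 − 0.7320 = -0.5100, so the interval is -0.5100 ± 0.07862 = (-0.589, -0.431).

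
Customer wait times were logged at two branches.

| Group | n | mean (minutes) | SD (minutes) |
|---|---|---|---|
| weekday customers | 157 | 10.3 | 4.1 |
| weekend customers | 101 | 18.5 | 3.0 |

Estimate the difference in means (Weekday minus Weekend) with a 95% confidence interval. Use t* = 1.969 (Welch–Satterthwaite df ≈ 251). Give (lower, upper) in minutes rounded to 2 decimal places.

Standard errors of each mean: 4.1/√157 = 0.3272 and 3.0/√101 = 0.2985.
SE(x̄₁ − x̄₂) = √(0.3272² + 0.2985²) = 0.4429 for independent samples with unequal variances.
With t* = 1.969, the margin is 1.969 × 0.4429 = 0.8721.
x̄₁ − x̄₂ = 10.3 − 18.5 = -8.2000; the interval is -8.2000 ± 0.8721 = (-9.07, -7.33).

(-9.07, -7.33)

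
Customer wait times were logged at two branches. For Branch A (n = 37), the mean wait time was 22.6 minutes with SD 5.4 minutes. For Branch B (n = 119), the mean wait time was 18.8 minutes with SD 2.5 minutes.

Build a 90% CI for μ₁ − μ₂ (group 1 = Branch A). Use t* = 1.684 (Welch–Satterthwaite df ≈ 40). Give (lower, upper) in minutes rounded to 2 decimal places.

Standard errors of each mean: 5.4/√37 = 0.8878 and 2.5/√119 = 0.2292.
SE(x̄₁ − x̄₂) = √(0.8878² + 0.2292²) = 0.9169 for independent samples with unequal variances.
With t* = 1.684, the margin is 1.684 × 0.9169 = 1.5441.
x̄₁ − x̄₂ = 22.6 − 18.8 = 3.8000; the interval is 3.8000 ± 1.5441 = (2.26, 5.34).

(2.26, 5.34)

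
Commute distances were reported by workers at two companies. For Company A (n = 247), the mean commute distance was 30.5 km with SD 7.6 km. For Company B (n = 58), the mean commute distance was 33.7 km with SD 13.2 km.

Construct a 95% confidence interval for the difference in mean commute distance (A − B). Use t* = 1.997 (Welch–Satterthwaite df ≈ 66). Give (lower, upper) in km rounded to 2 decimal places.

(-6.79, 0.39)

SE₁ = s₁/√n₁ = 7.6/√247 = 0.4836; SE₂ = 13.2/√58 = 1.7332.
Independent samples, unequal variances: SE_diff = √(SE₁² + SE₂²) = √(0.23386896 + 3.00398224) = 1.7994.
t* = 1.997, so margin of error = 1.997 × 1.7994 = 3.5934.
Difference in means = 30.5 − 33.7 = -3.2000.
-3.2000 ± 3.5934 → (-6.79, 0.39).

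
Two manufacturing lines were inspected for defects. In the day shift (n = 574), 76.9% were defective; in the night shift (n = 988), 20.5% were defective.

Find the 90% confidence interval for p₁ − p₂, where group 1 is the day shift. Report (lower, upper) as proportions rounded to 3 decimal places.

(0.528, 0.600)

Each SE is √(p̂(1−p̂)/n): √(0.7690·0.2310/574) = 0.01759 and √(0.2050·0.7950/988) = 0.01284.
SE(p̂₁ − p̂₂) = √(SE₁² + SE₂²) = √(0.0003094081 + 0.0001648656) = 0.02178, since the two samples are independent.
At 90% confidence z* = 1.645; margin = 1.645 × 0.02178 = 0.03583.
The difference is 0.7690 − 0.2050 = 0.5640, so the interval is 0.5640 ± 0.03583 = (0.528, 0.600).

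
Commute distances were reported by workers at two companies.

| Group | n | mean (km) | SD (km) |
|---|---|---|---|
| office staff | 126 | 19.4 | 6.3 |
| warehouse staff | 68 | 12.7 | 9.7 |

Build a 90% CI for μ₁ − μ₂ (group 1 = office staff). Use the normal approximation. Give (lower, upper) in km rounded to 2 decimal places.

(4.56, 8.84)

Standard errors of each mean: 6.3/√126 = 0.5612 and 9.7/√68 = 1.1763.
SE(x̄₁ − x̄₂) = √(0.5612² + 1.1763²) = 1.3033 for independent samples with unequal variances.
With z* = 1.645, the margin is 1.645 × 1.3033 = 2.1439.
x̄₁ − x̄₂ = 19.4 − 12.7 = 6.7000; the interval is 6.7000 ± 2.1439 = (4.56, 8.84).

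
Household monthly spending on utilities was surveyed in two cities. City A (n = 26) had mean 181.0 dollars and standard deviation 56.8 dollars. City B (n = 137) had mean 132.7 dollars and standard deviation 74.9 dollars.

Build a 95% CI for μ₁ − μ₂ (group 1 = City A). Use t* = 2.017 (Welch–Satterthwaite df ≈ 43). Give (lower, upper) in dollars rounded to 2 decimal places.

(22.39, 74.21)

Per-group SEs: s₁/√n₁ = 56.8/√26 = 11.1394, s₂/√n₂ = 74.9/√137 = 6.3991.
Unpooled SE of the difference: √(124.08623236 + 40.94848081) = 12.8466.
Margin of error = t* · SE = 2.017 × 12.8466 = 25.9116.
x̄₁ − x̄₂ = 181.0 − 132.7 = 48.3000.
CI: 48.3000 ± 25.9116 = (22.39, 74.21).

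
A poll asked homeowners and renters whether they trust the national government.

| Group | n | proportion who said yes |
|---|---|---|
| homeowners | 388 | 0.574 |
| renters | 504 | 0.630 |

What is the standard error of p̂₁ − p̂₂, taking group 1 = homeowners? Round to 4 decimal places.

0.0331

SE₁ = √(p̂₁(1−p̂₁)/n₁) = √(0.5740·0.4260/388) = 0.02510; SE₂ = √(0.6300·0.3700/504) = 0.02151.
Independent samples: SE of the difference = √(SE₁² + SE₂²) = √(0.00063001 + 0.0004626801) = 0.03306.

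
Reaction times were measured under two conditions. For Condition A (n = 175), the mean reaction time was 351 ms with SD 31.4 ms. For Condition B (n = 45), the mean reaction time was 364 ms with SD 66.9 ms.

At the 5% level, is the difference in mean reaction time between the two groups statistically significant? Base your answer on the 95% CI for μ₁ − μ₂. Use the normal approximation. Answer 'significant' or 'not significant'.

Standard errors of each mean: 31.4/√175 = 2.3736 and 66.9/√45 = 9.9729.
SE(x̄₁ − x̄₂) = √(2.3736² + 9.9729²) = 10.2515 for independent samples with unequal variances.
With z* = 1.960, the margin is 1.960 × 10.2515 = 20.0929.
x̄₁ − x̄₂ = 351 − 364 = -13.0000; the interval is -13.0000 ± 20.0929 = (-33.0929, 7.0929).
The interval (-33.0929, 7.0929) contains 0, so the difference is not significant.

not significant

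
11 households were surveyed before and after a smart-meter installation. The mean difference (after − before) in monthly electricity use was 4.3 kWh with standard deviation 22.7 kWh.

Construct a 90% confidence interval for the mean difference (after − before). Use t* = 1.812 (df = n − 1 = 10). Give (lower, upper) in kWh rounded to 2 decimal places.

(-8.10, 16.70)

Paired design: SE = s_d/√n = 22.7/√11 = 6.8443.
t* = 1.812; margin of error = 1.812 × 6.8443 = 12.4019.
4.3 ± 12.4019 → (-8.10, 16.70).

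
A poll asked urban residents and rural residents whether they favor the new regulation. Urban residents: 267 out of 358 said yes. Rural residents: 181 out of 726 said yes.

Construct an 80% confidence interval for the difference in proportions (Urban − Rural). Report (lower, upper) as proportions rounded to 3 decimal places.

Sample proportions: 267/358 = 0.7458, 181/726 = 0.2493.
Each SE is √(p̂(1−p̂)/n): √(0.7458·0.2542/358) = 0.02301 and √(0.2493·0.7507/726) = 0.01606.
SE(p̂₁ − p̂₂) = √(SE₁² + SE₂²) = √(0.0005294601 + 0.0002579236) = 0.02806, since the two samples are independent.
At 80% confidence z* = 1.282; margin = 1.282 × 0.02806 = 0.03597.
The difference is 0.7458 − 0.2493 = 0.4965, so the interval is 0.4965 ± 0.03597 = (0.461, 0.532).

(0.461, 0.532)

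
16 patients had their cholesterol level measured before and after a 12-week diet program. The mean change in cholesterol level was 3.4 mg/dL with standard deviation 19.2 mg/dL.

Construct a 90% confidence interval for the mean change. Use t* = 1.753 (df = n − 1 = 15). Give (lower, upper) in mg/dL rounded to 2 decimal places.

(-5.01, 11.81)

Paired design: SE = s_d/√n = 19.2/√16 = 4.8000.
t* = 1.753; margin of error = 1.753 × 4.8000 = 8.4144.
3.4 ± 8.4144 → (-5.01, 11.81).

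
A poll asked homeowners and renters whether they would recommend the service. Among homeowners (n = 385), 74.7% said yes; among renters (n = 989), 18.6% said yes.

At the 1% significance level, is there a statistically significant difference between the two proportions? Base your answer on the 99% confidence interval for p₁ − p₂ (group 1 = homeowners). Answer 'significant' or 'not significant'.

significant

SE₁ = √(p̂₁(1−p̂₁)/n₁) = √(0.7470·0.2530/385) = 0.02216; SE₂ = √(0.1860·0.8140/989) = 0.01237.
Independent samples: SE of the difference = √(SE₁² + SE₂²) = √(0.0004910656 + 0.0001530169) = 0.02538.
z* for 99% confidence is 2.576, so the margin of error is 2.576 × 0.02538 = 0.06538.
Point estimate p̂₁ − p̂₂ = 0.7470 − 0.1860 = 0.5610.
0.5610 ± 0.06538 → (0.49562, 0.62638).
The interval (0.49562, 0.62638) does not contain 0, so the difference is significant.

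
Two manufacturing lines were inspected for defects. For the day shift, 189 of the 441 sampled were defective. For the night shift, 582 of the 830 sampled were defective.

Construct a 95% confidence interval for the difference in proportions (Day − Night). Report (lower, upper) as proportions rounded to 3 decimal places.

(-0.328, -0.217)

Sample proportions: 189/441 = 0.4286, 582/830 = 0.7012.
Each SE is √(p̂(1−p̂)/n): √(0.4286·0.5714/441) = 0.02357 and √(0.7012·0.2988/830) = 0.01589.
SE(p̂₁ − p̂₂) = √(SE₁² + SE₂²) = √(0.0005555449 + 0.0002524921) = 0.02843, since the two samples are independent.
At 95% confidence z* = 1.960; margin = 1.960 × 0.02843 = 0.05572.
The difference is 0.4286 − 0.7012 = -0.2726, so the interval is -0.2726 ± 0.05572 = (-0.328, -0.217).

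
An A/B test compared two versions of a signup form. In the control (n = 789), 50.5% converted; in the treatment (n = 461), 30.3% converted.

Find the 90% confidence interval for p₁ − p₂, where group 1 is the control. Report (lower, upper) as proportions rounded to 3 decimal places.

The two standard errors are √(0.5050×0.4950/789) = 0.01780 and √(0.3030×0.6970/461) = 0.02140.
Because the samples are independent, SE_diff = √(0.01780² + 0.02140²) = 0.02784.
Using z* = 1.645 for 90%, ME = 1.645 × 0.02784 = 0.04580.
p̂₁ − p̂₂ = 0.2020; interval 0.2020 ± 0.04580 gives (0.156, 0.248).

(0.156, 0.248)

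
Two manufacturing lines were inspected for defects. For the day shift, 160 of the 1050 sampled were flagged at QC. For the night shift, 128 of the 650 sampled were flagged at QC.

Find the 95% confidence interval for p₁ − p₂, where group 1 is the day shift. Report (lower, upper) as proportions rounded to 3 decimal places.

p̂₁ = 160/1050 = 0.1524 and p̂₂ = 128/650 = 0.1969.
SE₁ = √(p̂₁(1−p̂₁)/n₁) = √(0.1524·0.8476/1050) = 0.01109; SE₂ = √(0.1969·0.8031/650) = 0.01560.
Independent samples: SE of the difference = √(SE₁² + SE₂²) = √(0.0001229881 + 0.00024336) = 0.01914.
z* for 95% confidence is 1.960, so the margin of error is 1.960 × 0.01914 = 0.03751.
Point estimate p̂₁ − p̂₂ = 0.1524 − 0.1969 = -0.0445.
-0.0445 ± 0.03751 → (-0.082, -0.007).

(-0.082, -0.007)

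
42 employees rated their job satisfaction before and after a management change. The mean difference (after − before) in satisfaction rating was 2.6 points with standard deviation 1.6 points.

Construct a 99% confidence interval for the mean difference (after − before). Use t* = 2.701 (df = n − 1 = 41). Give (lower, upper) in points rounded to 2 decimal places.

(1.93, 3.27)

This is a matched-pairs design, so SE = s_d/√n = 1.6/√42 = 0.2469.
Margin = 2.701 × 0.2469 = 0.6669; the interval is 2.6 ± 0.6669 = (1.93, 3.27).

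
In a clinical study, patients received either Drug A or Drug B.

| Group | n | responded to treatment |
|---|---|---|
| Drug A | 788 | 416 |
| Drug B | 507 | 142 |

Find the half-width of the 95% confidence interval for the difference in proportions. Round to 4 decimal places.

Sample proportions: 416/788 = 0.5279, 142/507 = 0.2801.
Each SE is √(p̂(1−p̂)/n): √(0.5279·0.4721/788) = 0.01778 and √(0.2801·0.7199/507) = 0.01994.
SE(p̂₁ − p̂₂) = √(SE₁² + SE₂²) = √(0.0003161284 + 0.0003976036) = 0.02672, since the two samples are independent.
At 95% confidence z* = 1.960; margin = 1.960 × 0.02672 = 0.05237.

0.0524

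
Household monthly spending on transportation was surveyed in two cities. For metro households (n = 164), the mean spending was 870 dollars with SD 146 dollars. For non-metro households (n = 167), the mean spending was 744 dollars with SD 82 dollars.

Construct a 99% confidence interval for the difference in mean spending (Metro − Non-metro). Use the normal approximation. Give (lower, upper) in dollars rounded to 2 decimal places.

(92.39, 159.61)

Standard errors of each mean: 146/√164 = 11.4007 and 82/√167 = 6.3454.
SE(x̄₁ − x̄₂) = √(11.4007² + 6.3454²) = 13.0476 for independent samples with unequal variances.
With z* = 2.576, the margin is 2.576 × 13.0476 = 33.6106.
x̄₁ − x̄₂ = 870 − 744 = 126.0000; the interval is 126.0000 ± 33.6106 = (92.39, 159.61).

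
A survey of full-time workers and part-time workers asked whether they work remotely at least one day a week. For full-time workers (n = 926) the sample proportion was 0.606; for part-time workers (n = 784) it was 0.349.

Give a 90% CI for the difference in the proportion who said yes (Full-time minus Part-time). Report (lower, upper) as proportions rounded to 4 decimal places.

(0.2185, 0.2955)

The two standard errors are √(0.6060×0.3940/926) = 0.01606 and √(0.3490×0.6510/784) = 0.01702.
Because the samples are independent, SE_diff = √(0.01606² + 0.01702²) = 0.02340.
Using z* = 1.645 for 90%, ME = 1.645 × 0.02340 = 0.03849.
p̂₁ − p̂₂ = 0.2570; interval 0.2570 ± 0.03849 gives (0.2185, 0.2955).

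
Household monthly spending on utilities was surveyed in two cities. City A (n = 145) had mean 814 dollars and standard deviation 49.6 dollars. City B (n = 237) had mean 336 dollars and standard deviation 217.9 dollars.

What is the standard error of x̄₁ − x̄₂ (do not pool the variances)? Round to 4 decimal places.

SE₁ = s₁/√n₁ = 49.6/√145 = 4.1191; SE₂ = 217.9/√237 = 14.1541.
Independent samples, unequal variances: SE_diff = √(SE₁² + SE₂²) = √(16.96698481 + 200.33854681) = 14.7413.

14.7413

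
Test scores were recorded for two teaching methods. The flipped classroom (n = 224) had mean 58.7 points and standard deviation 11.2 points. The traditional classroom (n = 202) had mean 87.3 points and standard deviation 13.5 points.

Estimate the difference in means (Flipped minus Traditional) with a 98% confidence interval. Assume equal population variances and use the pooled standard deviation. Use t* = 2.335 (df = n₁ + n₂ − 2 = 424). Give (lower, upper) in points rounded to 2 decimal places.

(-31.40, -25.80)

s_p = √[((n₁−1)s₁² + (n₂−1)s₂²)/(n₁+n₂−2)] = √[(223·11.2² + 201·13.5²)/424] = 12.3439.
SE = 12.3439·√(1/224 + 1/202) = 1.1977.
With t* = 2.335, margin = 2.335 × 1.1977 = 2.7966.
x̄₁ − x̄₂ = 58.7 − 87.3 = -28.6000; interval -28.6000 ± 2.7966 = (-31.40, -25.80).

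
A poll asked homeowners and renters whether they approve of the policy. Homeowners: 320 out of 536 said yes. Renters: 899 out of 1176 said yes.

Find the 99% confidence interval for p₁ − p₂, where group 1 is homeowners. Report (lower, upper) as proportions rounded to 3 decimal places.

First, p̂₁ = 320/536 = 0.5970; p̂₂ = 899/1176 = 0.7645.
The two standard errors are √(0.5970×0.4030/536) = 0.02119 and √(0.7645×0.2355/1176) = 0.01237.
Because the samples are independent, SE_diff = √(0.02119² + 0.01237²) = 0.02454.
Using z* = 2.576 for 99%, ME = 2.576 × 0.02454 = 0.06322.
p̂₁ − p̂₂ = -0.1675; interval -0.1675 ± 0.06322 gives (-0.231, -0.104).

(-0.231, -0.104)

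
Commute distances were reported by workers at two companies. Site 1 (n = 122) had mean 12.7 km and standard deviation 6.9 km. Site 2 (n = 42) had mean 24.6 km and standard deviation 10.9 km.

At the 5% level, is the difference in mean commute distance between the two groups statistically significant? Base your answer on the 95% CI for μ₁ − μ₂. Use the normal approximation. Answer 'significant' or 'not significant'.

significant

SE₁ = s₁/√n₁ = 6.9/√122 = 0.6247; SE₂ = 10.9/√42 = 1.6819.
Independent samples, unequal variances: SE_diff = √(SE₁² + SE₂²) = √(0.39025009 + 2.82878761) = 1.7942.
z* = 1.960, so margin of error = 1.960 × 1.7942 = 3.5166.
Difference in means = 12.7 − 24.6 = -11.9000.
-11.9000 ± 3.5166 → (-15.4166, -8.3834).
The interval (-15.4166, -8.3834) does not contain 0, so the difference is significant.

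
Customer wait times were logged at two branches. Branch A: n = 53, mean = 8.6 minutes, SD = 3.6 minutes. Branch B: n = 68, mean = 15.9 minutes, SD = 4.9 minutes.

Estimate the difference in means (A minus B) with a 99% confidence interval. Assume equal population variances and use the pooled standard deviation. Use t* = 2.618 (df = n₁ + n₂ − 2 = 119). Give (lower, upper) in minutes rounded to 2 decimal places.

s_p = √[((n₁−1)s₁² + (n₂−1)s₂²)/(n₁+n₂−2)] = √[(52·3.6² + 67·4.9²)/119] = 4.3797.
SE = 4.3797·√(1/53 + 1/68) = 0.8025.
With t* = 2.618, margin = 2.618 × 0.8025 = 2.1009.
x̄₁ − x̄₂ = 8.6 − 15.9 = -7.3000; interval -7.3000 ± 2.1009 = (-9.40, -5.20).

(-9.40, -5.20)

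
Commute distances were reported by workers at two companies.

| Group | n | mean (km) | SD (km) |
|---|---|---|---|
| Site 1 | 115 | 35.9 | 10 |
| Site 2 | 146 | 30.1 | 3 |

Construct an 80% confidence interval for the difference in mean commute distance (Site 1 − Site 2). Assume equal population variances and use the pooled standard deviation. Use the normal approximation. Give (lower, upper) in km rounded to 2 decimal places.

Pooled variance s_p² = [114·10² + 145·3²] / (115+146−2) = 49.0541, so s_p = 7.0039.
SE_diff = s_p·√(1/n₁ + 1/n₂) = 7.0039·√(1/115 + 1/146) = 0.8732.
z* = 1.282; margin = 1.282 × 0.8732 = 1.1194.
Difference = 35.9 − 30.1 = 5.8000.
5.8000 ± 1.1194 → (4.68, 6.92).

(4.68, 6.92)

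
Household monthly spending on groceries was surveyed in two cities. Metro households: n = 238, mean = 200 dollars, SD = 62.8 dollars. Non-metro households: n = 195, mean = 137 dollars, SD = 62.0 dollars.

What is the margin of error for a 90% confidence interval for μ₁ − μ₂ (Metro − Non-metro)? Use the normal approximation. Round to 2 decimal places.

Standard errors of each mean: 62.8/√238 = 4.0707 and 62.0/√195 = 4.4399.
SE(x̄₁ − x̄₂) = √(4.0707² + 4.4399²) = 6.0236 for independent samples with unequal variances.
With z* = 1.645, the margin is 1.645 × 6.0236 = 9.9088.

9.91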